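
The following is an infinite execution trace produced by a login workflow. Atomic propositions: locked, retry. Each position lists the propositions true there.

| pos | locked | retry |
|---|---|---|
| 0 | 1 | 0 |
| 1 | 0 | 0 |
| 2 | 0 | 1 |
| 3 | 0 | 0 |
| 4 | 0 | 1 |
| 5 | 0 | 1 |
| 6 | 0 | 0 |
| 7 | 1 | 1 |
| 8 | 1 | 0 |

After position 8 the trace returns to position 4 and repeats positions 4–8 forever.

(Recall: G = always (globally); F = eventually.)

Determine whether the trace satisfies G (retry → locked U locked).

Does not hold

retry → locked U locked must hold at every position from 0 onward. It fails at position 2, so G (retry → locked U locked) is false.
Positions where retry holds: 2, 4, 5, 7.
Check locked U locked at each: 2→fails, 4→fails, 5→fails, 7→ok.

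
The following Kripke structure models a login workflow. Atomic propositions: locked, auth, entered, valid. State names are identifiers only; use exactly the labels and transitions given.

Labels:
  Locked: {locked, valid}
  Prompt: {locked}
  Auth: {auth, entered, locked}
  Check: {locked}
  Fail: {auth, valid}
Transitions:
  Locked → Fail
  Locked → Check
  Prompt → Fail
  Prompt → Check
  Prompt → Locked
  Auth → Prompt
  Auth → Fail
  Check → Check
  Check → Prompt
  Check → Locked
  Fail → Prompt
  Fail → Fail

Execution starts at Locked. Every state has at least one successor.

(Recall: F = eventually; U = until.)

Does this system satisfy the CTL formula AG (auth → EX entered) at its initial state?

States satisfying auth → EX entered: {Locked, Prompt, Check}.
States satisfying AG (auth → EX entered): ∅.
Fail is reachable from Locked and violates auth → EX entered, so AG fails at Locked.
Locked ∉ Sat(AG (auth → EX entered)).

No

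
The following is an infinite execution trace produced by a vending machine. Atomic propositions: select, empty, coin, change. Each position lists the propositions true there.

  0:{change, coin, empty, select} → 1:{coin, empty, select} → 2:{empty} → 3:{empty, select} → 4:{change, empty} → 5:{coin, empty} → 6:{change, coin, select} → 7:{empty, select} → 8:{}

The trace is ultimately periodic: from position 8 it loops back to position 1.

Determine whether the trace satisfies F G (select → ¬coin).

G (select → ¬coin) is false at every position 0..8, so it never becomes true and F G (select → ¬coin) fails.

No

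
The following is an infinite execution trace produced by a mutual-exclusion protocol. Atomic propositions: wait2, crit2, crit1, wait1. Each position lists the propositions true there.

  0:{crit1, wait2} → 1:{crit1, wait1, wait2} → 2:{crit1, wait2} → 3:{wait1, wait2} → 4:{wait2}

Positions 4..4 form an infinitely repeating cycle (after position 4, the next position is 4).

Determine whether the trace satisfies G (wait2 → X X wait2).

wait2 → X X wait2 holds at every position 0..4, and those are all positions ever visited, so G (wait2 → X X wait2) holds.
Positions where wait2 holds: 0, 1, 2, 3, 4.
Check X X wait2 at each: 0→ok, 1→ok, 2→ok, 3→ok, 4→ok.

Holds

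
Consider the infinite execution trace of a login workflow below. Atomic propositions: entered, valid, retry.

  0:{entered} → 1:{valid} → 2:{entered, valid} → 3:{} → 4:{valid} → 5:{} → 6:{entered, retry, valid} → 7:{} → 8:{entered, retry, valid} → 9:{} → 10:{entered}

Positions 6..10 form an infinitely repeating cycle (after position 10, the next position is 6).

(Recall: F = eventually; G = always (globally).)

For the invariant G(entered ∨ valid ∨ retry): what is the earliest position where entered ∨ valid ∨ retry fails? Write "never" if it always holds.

Check entered ∨ valid ∨ retry at each position in order: 0 ✓, 1 ✓, 2 ✓.
At position 3 the labels are {}, so entered ∨ valid ∨ retry is false there. This is the first violation.

3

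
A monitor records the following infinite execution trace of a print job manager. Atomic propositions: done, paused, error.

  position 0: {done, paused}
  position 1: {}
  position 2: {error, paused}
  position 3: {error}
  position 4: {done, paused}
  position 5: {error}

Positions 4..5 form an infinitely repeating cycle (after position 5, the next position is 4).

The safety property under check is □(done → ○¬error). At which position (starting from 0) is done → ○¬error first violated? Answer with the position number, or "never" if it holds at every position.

4

Check done → ○¬error at each position in order: 0 ✓, 1 ✓, 2 ✓, 3 ✓.
At position 4 the labels are {done, paused} and the next position 5 has {error}, so done → ○¬error is false there. This is the first violation.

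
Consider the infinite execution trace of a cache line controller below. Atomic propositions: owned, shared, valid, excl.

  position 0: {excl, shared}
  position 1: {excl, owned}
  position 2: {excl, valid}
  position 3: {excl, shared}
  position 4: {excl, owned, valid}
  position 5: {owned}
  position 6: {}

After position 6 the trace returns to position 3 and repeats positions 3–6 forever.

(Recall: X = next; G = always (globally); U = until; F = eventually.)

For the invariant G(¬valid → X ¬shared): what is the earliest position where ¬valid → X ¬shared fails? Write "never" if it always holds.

Check ¬valid → X ¬shared at each position in order: 0 ✓, 1 ✓, 2 ✓, 3 ✓, 4 ✓, 5 ✓.
At position 6 the labels are {} and the next position 3 has {excl, shared}, so ¬valid → X ¬shared is false there. This is the first violation.

6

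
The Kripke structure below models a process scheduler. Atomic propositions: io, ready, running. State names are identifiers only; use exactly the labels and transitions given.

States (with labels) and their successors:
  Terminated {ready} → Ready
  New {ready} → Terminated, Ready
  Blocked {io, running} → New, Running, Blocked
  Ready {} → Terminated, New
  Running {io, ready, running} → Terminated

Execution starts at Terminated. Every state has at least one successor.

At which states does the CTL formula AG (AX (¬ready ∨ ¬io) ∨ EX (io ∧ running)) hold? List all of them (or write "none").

States satisfying AX (¬ready ∨ ¬io) ∨ EX (io ∧ running): {Terminated, New, Blocked, Ready, Running}.
States satisfying AG (AX (¬ready ∨ ¬io) ∨ EX (io ∧ running)): {Terminated, New, Blocked, Ready, Running}.

{Terminated, New, Blocked, Ready, Running}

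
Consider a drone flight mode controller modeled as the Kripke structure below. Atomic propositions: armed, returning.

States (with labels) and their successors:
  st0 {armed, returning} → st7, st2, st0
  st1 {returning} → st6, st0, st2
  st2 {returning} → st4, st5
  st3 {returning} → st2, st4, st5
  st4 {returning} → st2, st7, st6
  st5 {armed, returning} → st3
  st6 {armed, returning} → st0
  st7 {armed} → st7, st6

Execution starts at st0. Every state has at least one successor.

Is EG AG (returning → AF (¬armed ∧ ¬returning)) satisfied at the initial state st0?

Does not hold

States satisfying AG (returning → AF (¬armed ∧ ¬returning)): ∅.
States satisfying EG AG (returning → AF (¬armed ∧ ¬returning)): ∅.
No suitable path/successor from st0 witnesses the formula.
st0 ∉ Sat(EG AG (returning → AF (¬armed ∧ ¬returning))).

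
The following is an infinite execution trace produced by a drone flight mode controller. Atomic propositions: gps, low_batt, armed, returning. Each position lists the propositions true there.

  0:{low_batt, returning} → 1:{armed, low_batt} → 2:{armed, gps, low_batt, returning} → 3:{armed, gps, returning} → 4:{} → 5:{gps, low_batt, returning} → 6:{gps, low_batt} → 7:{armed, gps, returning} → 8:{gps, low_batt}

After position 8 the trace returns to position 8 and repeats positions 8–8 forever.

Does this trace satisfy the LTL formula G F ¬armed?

F ¬armed holds at every position 0..8, and those are all positions ever visited, so G F ¬armed holds.

Yes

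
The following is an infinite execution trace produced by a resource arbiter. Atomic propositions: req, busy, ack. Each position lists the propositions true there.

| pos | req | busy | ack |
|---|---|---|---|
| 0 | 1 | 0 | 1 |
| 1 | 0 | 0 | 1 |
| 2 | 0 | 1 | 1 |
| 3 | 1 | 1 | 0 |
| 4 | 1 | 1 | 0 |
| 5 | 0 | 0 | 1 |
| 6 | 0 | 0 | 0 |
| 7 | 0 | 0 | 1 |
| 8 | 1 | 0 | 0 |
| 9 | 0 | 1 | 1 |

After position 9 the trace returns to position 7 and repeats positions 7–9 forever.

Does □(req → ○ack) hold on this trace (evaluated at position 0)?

Does not hold

req → ○ack must hold at every position from 0 onward. It fails at position 3, so □(req → ○ack) is false.
Positions where req holds: 0, 3, 4, 8.
Check ○ack at each: 0→ok, 3→fails, 4→ok, 8→ok.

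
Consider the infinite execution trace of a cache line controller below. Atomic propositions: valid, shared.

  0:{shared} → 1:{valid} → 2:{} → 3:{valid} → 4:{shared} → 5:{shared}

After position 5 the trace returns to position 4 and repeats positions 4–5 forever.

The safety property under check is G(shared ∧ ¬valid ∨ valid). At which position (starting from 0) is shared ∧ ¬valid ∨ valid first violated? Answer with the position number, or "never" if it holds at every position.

Check shared ∧ ¬valid ∨ valid at each position in order: 0 ✓, 1 ✓.
At position 2 the labels are {}, so shared ∧ ¬valid ∨ valid is false there. This is the first violation.

2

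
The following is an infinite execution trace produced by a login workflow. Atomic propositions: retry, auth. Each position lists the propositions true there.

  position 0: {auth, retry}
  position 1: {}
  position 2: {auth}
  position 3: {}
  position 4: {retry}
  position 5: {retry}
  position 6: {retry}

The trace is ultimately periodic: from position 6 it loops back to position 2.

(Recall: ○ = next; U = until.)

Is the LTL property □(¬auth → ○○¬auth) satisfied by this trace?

¬auth → ○○¬auth must hold at every position from 0 onward. It fails at position 5, so □(¬auth → ○○¬auth) is false.
Positions where ¬auth holds: 1, 3, 4, 5, 6.
Check ○○¬auth at each: 1→ok, 3→ok, 4→ok, 5→fails, 6→ok.

Does not hold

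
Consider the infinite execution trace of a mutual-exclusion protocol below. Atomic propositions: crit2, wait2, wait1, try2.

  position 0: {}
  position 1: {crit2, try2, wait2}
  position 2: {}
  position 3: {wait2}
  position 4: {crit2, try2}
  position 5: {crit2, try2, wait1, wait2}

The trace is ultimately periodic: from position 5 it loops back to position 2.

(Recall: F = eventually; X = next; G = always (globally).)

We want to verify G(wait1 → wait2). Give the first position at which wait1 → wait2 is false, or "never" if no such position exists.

wait1 → wait2 holds at every position 0..5, and those are all the positions the trace ever visits, so the invariant G(wait1 → wait2) is never violated.

never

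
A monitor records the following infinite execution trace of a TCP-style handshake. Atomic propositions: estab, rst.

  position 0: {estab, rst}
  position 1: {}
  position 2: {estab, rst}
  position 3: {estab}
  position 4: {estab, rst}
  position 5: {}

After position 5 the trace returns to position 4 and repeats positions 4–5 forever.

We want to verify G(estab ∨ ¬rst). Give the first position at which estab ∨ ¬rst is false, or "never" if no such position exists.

never

estab ∨ ¬rst holds at every position 0..5, and those are all the positions the trace ever visits, so the invariant G(estab ∨ ¬rst) is never violated.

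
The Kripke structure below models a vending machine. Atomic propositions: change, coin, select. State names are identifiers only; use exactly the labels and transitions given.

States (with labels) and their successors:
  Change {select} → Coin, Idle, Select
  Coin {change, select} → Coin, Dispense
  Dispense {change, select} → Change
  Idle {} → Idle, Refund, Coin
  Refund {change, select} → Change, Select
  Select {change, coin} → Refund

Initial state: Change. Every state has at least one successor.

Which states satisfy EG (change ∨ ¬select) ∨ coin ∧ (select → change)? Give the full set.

States satisfying change ∨ ¬select: {Coin, Dispense, Idle, Refund, Select}.
States satisfying EG (change ∨ ¬select): {Coin, Idle, Refund, Select}.
States satisfying select → change: {Coin, Dispense, Idle, Refund, Select}.
States satisfying coin ∧ (select → change): {Select}.
States satisfying EG (change ∨ ¬select) ∨ coin ∧ (select → change): {Coin, Idle, Refund, Select}.

{Coin, Idle, Refund, Select}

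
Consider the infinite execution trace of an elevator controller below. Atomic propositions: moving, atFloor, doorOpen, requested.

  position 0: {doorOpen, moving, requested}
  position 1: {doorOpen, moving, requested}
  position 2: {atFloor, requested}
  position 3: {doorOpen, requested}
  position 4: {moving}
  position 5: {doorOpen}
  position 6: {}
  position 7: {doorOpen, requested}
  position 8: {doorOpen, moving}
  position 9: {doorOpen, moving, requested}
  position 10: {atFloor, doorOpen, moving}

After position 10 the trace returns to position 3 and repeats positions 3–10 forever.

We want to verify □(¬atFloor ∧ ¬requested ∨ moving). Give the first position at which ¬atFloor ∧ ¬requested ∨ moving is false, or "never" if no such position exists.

Check ¬atFloor ∧ ¬requested ∨ moving at each position in order: 0 ✓, 1 ✓.
At position 2 the labels are {atFloor, requested}, so ¬atFloor ∧ ¬requested ∨ moving is false there. This is the first violation.

2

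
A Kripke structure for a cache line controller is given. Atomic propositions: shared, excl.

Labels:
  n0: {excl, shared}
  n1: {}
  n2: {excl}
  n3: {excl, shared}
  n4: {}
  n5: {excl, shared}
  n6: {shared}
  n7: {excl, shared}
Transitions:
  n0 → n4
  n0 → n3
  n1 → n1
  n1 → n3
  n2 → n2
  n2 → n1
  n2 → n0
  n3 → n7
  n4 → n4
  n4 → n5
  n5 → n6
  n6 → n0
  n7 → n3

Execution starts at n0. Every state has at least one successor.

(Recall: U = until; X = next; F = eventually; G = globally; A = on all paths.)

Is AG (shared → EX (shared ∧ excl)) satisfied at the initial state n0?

No

States satisfying shared → EX (shared ∧ excl): {n0, n1, n2, n3, n4, n6, n7}.
States satisfying AG (shared → EX (shared ∧ excl)): {n1, n3, n7}.
n5 is reachable from n0 and violates shared → EX (shared ∧ excl), so AG fails at n0.
n0 ∉ Sat(AG (shared → EX (shared ∧ excl))).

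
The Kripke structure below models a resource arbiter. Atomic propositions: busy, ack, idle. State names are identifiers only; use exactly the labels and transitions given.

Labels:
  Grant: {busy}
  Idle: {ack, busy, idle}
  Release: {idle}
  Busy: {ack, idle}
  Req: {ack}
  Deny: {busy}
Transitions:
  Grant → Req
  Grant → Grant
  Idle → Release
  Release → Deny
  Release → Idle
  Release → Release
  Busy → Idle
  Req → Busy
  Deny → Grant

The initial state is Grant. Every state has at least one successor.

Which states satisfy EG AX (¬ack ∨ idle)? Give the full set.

{Idle, Release, Busy, Req}

States satisfying AX (¬ack ∨ idle): {Idle, Release, Busy, Req, Deny}.
States satisfying EG AX (¬ack ∨ idle): {Idle, Release, Busy, Req}.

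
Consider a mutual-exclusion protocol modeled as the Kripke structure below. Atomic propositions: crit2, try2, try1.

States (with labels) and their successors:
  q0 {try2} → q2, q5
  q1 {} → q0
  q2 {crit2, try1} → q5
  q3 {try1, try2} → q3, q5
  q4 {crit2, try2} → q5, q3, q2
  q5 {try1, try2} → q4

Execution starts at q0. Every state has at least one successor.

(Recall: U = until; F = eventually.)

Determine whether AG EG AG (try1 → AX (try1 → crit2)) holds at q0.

Violated

States satisfying EG AG (try1 → AX (try1 → crit2)): ∅.
States satisfying AG EG AG (try1 → AX (try1 → crit2)): ∅.
q0 is reachable from q0 and violates EG AG (try1 → AX (try1 → crit2)), so AG fails at q0.
q0 ∉ Sat(AG EG AG (try1 → AX (try1 → crit2))).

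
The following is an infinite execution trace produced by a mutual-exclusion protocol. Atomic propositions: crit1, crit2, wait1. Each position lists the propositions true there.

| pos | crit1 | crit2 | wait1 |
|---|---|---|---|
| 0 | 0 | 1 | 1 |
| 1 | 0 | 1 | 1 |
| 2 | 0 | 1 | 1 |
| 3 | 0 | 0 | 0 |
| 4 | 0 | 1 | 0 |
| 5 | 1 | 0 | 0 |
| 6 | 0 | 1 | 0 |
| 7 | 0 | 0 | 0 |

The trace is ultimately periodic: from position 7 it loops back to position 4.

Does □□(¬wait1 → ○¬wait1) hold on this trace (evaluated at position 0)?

□(¬wait1 → ○¬wait1) holds at every position 0..7, and those are all positions ever visited, so □□(¬wait1 → ○¬wait1) holds.

Holds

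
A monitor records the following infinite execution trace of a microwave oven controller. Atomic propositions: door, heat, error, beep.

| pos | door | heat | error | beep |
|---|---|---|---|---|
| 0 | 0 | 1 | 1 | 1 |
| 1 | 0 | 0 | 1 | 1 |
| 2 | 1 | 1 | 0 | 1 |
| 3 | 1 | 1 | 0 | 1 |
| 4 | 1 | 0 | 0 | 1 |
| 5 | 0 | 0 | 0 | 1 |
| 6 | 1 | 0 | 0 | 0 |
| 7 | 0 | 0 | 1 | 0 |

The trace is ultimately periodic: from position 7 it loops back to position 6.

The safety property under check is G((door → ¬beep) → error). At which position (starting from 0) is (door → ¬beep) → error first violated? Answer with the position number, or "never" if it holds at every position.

5

Check (door → ¬beep) → error at each position in order: 0 ✓, 1 ✓, 2 ✓, 3 ✓, 4 ✓.
At position 5 the labels are {beep}, so (door → ¬beep) → error is false there. This is the first violation.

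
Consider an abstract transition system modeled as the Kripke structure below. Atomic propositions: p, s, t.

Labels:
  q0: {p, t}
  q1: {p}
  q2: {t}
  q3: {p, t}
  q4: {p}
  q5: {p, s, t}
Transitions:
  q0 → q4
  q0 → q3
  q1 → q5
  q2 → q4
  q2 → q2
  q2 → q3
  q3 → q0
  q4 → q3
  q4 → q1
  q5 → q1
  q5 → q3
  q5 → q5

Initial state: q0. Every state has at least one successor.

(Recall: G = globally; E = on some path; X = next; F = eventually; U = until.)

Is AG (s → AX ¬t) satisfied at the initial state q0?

No

States satisfying s → AX ¬t: {q0, q1, q2, q3, q4}.
States satisfying AG (s → AX ¬t): ∅.
q5 is reachable from q0 and violates s → AX ¬t, so AG fails at q0.
q0 ∉ Sat(AG (s → AX ¬t)).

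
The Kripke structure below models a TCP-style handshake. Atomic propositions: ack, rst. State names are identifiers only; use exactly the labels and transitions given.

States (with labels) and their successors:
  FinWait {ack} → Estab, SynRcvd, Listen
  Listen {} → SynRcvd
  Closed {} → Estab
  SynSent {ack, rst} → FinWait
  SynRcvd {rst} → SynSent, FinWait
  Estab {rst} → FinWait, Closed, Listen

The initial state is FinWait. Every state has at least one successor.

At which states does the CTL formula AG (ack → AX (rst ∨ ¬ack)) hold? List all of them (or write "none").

States satisfying ack → AX (rst ∨ ¬ack): {FinWait, Listen, Closed, SynRcvd, Estab}.
States satisfying AG (ack → AX (rst ∨ ¬ack)): ∅.

none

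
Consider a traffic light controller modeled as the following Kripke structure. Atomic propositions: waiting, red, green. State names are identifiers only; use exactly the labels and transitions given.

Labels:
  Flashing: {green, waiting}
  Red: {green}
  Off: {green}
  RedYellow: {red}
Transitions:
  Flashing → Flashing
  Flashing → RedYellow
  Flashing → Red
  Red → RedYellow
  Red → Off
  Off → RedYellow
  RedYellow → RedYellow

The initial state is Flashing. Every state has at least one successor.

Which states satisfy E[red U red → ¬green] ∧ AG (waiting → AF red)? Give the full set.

{Red, Off, RedYellow}

States satisfying red: {RedYellow}.
States satisfying red → ¬green: {Flashing, Red, Off, RedYellow}.
States satisfying E[red U red → ¬green]: {Flashing, Red, Off, RedYellow}.
States satisfying waiting → AF red: {Red, Off, RedYellow}.
States satisfying AG (waiting → AF red): {Red, Off, RedYellow}.
States satisfying E[red U red → ¬green] ∧ AG (waiting → AF red): {Red, Off, RedYellow}.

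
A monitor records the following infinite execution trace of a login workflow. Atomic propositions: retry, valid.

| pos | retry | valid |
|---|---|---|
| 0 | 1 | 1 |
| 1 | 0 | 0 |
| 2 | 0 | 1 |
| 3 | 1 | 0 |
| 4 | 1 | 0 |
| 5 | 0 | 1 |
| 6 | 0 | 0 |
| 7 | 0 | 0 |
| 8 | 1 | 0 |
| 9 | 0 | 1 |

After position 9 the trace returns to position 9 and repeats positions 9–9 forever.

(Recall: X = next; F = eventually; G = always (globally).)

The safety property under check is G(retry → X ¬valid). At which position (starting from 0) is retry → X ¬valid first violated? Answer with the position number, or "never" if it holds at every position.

4

Check retry → X ¬valid at each position in order: 0 ✓, 1 ✓, 2 ✓, 3 ✓.
At position 4 the labels are {retry} and the next position 5 has {valid}, so retry → X ¬valid is false there. This is the first violation.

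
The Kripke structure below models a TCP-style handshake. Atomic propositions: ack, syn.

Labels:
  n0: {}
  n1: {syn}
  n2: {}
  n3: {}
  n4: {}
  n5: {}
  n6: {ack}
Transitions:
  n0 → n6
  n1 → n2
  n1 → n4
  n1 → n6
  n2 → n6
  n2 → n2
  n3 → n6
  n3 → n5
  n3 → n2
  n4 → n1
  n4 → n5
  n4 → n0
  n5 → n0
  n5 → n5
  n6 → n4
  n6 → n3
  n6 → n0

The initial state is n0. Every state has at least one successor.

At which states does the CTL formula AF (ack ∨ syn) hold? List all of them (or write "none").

{n0, n1, n6}

States satisfying ack ∨ syn: {n1, n6}.
States satisfying AF (ack ∨ syn): {n0, n1, n6}.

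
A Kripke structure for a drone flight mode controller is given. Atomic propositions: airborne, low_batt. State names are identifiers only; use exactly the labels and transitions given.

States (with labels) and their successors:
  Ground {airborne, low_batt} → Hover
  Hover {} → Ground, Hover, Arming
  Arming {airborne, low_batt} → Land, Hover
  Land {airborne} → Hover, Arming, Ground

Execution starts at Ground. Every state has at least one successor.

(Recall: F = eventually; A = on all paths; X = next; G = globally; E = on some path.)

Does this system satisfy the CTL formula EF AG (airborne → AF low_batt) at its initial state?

Violated

States satisfying AG (airborne → AF low_batt): ∅.
States satisfying EF AG (airborne → AF low_batt): ∅.
No suitable path/successor from Ground witnesses the formula.
Ground ∉ Sat(EF AG (airborne → AF low_batt)).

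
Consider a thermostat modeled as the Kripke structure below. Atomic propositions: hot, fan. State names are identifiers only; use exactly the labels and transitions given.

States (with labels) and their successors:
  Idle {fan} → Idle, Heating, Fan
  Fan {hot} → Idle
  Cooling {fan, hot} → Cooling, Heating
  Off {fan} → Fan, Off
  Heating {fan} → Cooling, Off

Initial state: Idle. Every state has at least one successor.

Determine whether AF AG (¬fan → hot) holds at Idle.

Yes

States satisfying AG (¬fan → hot): {Idle, Fan, Cooling, Off, Heating}.
States satisfying AF AG (¬fan → hot): {Idle, Fan, Cooling, Off, Heating}.
Idle ∈ Sat(AF AG (¬fan → hot)).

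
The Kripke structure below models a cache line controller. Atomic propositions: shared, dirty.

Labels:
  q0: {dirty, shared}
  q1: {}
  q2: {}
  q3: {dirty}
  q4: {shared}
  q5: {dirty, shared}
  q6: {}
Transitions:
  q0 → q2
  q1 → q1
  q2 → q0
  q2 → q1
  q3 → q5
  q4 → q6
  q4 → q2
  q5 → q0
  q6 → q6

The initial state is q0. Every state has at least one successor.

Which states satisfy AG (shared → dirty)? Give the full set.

{q0, q1, q2, q3, q5, q6}

States satisfying shared → dirty: {q0, q1, q2, q3, q5, q6}.
States satisfying AG (shared → dirty): {q0, q1, q2, q3, q5, q6}.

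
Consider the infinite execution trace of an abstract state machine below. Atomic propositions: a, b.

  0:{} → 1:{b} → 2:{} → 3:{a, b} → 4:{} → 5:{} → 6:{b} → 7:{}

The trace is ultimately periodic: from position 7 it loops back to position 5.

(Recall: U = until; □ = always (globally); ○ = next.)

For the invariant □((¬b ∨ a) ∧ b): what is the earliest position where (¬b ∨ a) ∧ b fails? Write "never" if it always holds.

0

At position 0 the labels are {}, so (¬b ∨ a) ∧ b is false there. This is the first violation.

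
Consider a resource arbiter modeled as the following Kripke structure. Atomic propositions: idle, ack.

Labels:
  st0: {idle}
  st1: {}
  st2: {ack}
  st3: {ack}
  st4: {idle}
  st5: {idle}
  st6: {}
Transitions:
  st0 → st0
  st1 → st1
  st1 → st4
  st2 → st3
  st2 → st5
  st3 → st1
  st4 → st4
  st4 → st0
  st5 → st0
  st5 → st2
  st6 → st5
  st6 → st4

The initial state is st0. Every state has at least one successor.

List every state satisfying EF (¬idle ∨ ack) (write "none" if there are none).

States satisfying ¬idle ∨ ack: {st1, st2, st3, st6}.
States satisfying EF (¬idle ∨ ack): {st1, st2, st3, st5, st6}.

{st1, st2, st3, st5, st6}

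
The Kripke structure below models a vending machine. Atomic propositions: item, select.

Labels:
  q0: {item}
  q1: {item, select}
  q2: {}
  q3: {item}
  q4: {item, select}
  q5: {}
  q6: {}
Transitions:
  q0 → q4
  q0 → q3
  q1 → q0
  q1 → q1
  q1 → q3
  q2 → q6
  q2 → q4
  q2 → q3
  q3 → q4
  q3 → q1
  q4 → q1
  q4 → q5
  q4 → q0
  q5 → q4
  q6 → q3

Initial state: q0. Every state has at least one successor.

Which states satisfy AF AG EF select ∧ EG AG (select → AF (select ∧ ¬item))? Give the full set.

States satisfying AG EF select: {q0, q1, q2, q3, q4, q5, q6}.
States satisfying AF AG EF select: {q0, q1, q2, q3, q4, q5, q6}.
States satisfying AG (select → AF (select ∧ ¬item)): ∅.
States satisfying EG AG (select → AF (select ∧ ¬item)): ∅.
States satisfying AF AG EF select ∧ EG AG (select → AF (select ∧ ¬item)): ∅.

none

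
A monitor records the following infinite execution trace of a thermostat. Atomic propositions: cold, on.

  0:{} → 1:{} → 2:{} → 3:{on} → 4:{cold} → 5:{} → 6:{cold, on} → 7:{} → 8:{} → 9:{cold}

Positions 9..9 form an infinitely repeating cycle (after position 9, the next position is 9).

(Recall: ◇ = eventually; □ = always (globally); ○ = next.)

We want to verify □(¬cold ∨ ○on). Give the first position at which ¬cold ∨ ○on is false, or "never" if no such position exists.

Check ¬cold ∨ ○on at each position in order: 0 ✓, 1 ✓, 2 ✓, 3 ✓.
At position 4 the labels are {cold} and the next position 5 has {}, so ¬cold ∨ ○on is false there. This is the first violation.

4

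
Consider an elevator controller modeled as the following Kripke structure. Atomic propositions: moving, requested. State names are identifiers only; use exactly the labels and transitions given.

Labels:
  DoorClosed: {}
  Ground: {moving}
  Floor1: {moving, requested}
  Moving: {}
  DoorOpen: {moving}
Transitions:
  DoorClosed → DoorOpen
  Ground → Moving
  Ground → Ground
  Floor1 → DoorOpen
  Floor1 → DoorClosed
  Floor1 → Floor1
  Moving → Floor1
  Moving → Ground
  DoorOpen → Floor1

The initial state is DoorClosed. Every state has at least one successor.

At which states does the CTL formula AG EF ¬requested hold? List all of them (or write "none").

{DoorClosed, Ground, Floor1, Moving, DoorOpen}

States satisfying EF ¬requested: {DoorClosed, Ground, Floor1, Moving, DoorOpen}.
States satisfying AG EF ¬requested: {DoorClosed, Ground, Floor1, Moving, DoorOpen}.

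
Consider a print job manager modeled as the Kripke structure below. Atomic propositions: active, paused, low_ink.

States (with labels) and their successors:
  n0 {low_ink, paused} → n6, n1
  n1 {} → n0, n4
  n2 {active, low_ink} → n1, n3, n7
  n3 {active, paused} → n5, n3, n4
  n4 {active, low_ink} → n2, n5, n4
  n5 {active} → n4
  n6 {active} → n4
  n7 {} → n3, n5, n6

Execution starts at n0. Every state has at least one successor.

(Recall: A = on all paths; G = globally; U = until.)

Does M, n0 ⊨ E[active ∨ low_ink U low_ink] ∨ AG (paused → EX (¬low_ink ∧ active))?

Holds

States satisfying active ∨ low_ink: {n0, n2, n3, n4, n5, n6}.
States satisfying low_ink: {n0, n2, n4}.
States satisfying E[active ∨ low_ink U low_ink]: {n0, n2, n3, n4, n5, n6}.
States satisfying paused → EX (¬low_ink ∧ active): {n0, n1, n2, n3, n4, n5, n6, n7}.
States satisfying AG (paused → EX (¬low_ink ∧ active)): {n0, n1, n2, n3, n4, n5, n6, n7}.
States satisfying E[active ∨ low_ink U low_ink] ∨ AG (paused → EX (¬low_ink ∧ active)): {n0, n1, n2, n3, n4, n5, n6, n7}.
n0 ∈ Sat(E[active ∨ low_ink U low_ink] ∨ AG (paused → EX (¬low_ink ∧ active))).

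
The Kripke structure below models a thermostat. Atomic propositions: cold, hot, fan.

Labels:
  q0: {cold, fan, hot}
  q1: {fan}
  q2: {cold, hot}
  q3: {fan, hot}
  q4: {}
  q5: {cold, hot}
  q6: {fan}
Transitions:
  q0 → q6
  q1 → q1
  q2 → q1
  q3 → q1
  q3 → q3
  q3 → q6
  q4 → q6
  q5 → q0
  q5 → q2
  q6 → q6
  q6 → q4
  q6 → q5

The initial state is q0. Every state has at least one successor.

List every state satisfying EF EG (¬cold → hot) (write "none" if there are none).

States satisfying EG (¬cold → hot): {q3}.
States satisfying EF EG (¬cold → hot): {q3}.

{q3}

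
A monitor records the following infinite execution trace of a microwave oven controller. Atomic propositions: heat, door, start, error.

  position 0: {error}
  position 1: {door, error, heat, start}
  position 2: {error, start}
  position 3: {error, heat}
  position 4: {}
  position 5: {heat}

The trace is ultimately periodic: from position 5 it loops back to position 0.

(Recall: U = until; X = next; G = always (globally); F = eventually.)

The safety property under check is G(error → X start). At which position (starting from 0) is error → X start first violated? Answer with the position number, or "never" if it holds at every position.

Check error → X start at each position in order: 0 ✓, 1 ✓.
At position 2 the labels are {error, start} and the next position 3 has {error, heat}, so error → X start is false there. This is the first violation.

2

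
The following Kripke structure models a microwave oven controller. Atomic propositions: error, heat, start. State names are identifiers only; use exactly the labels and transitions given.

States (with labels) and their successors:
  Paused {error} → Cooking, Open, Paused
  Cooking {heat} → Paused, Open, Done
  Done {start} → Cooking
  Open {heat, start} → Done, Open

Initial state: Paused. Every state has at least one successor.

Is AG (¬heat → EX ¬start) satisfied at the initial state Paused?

States satisfying ¬heat → EX ¬start: {Paused, Cooking, Done, Open}.
States satisfying AG (¬heat → EX ¬start): {Paused, Cooking, Done, Open}.
Every state reachable from Paused satisfies ¬heat → EX ¬start.
Paused ∈ Sat(AG (¬heat → EX ¬start)).

Holds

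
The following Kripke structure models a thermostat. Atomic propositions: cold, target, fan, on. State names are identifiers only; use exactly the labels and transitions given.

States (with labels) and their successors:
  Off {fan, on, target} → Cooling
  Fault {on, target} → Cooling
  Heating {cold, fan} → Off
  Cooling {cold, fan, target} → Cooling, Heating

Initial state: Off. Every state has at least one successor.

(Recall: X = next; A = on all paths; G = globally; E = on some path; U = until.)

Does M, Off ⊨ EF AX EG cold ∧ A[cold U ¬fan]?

Does not hold

States satisfying AX EG cold: {Off, Fault}.
States satisfying EF AX EG cold: {Off, Fault, Heating, Cooling}.
States satisfying cold: {Heating, Cooling}.
States satisfying ¬fan: {Fault}.
States satisfying A[cold U ¬fan]: {Fault}.
States satisfying EF AX EG cold ∧ A[cold U ¬fan]: {Fault}.
Off ∉ Sat(EF AX EG cold ∧ A[cold U ¬fan]).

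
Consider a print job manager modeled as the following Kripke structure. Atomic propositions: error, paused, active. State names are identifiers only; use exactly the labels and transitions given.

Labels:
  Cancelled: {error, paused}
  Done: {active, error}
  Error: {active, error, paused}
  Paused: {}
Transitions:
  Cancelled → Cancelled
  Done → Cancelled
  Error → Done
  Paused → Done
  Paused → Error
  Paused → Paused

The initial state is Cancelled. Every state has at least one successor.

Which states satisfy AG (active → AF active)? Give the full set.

States satisfying active → AF active: {Cancelled, Done, Error, Paused}.
States satisfying AG (active → AF active): {Cancelled, Done, Error, Paused}.

{Cancelled, Done, Error, Paused}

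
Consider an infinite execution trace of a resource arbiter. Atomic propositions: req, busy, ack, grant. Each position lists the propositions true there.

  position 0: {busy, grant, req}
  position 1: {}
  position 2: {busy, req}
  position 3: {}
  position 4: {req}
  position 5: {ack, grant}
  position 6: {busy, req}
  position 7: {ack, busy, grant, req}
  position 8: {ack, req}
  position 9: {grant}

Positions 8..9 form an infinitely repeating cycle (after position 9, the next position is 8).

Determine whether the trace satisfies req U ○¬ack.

Walking from position 0: ○¬ack first holds at position 0, and req holds at every earlier position along the way, so req U ○¬ack holds.

Holds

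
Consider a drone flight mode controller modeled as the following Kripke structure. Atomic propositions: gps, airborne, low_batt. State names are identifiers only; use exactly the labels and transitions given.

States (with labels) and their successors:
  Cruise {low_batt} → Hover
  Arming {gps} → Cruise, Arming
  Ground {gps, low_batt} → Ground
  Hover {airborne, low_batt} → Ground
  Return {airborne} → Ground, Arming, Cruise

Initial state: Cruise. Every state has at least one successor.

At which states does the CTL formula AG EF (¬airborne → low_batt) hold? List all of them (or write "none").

States satisfying EF (¬airborne → low_batt): {Cruise, Arming, Ground, Hover, Return}.
States satisfying AG EF (¬airborne → low_batt): {Cruise, Arming, Ground, Hover, Return}.

{Cruise, Arming, Ground, Hover, Return}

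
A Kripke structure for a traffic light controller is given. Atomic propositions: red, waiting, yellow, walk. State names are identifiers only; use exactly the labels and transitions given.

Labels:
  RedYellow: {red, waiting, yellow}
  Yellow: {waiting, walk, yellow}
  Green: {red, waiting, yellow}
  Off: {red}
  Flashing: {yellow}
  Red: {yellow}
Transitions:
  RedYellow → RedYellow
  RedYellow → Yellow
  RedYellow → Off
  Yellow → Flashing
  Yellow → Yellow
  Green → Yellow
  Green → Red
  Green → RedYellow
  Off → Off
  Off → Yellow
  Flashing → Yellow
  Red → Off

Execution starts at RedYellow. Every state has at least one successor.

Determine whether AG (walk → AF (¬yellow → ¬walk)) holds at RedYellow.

States satisfying walk → AF (¬yellow → ¬walk): {RedYellow, Yellow, Green, Off, Flashing, Red}.
States satisfying AG (walk → AF (¬yellow → ¬walk)): {RedYellow, Yellow, Green, Off, Flashing, Red}.
Every state reachable from RedYellow satisfies walk → AF (¬yellow → ¬walk).
RedYellow ∈ Sat(AG (walk → AF (¬yellow → ¬walk))).

Holds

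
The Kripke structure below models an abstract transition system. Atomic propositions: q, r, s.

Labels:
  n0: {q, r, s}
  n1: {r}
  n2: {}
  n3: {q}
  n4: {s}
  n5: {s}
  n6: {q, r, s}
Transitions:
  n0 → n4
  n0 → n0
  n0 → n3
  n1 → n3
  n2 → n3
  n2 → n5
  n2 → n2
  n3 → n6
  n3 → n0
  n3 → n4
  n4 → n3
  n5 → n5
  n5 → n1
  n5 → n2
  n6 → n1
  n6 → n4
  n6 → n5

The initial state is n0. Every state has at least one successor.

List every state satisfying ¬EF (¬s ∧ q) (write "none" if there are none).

States satisfying ¬s ∧ q: {n3}.
States satisfying EF (¬s ∧ q): {n0, n1, n2, n3, n4, n5, n6}.
States satisfying ¬EF (¬s ∧ q): ∅.

none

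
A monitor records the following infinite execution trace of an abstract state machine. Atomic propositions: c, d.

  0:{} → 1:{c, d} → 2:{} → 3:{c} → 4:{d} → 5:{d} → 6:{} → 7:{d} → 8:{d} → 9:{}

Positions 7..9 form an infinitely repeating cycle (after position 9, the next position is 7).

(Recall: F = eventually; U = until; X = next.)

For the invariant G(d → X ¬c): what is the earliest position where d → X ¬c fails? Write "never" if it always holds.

d → X ¬c holds at every position 0..9, and those are all the positions the trace ever visits, so the invariant G(d → X ¬c) is never violated.

never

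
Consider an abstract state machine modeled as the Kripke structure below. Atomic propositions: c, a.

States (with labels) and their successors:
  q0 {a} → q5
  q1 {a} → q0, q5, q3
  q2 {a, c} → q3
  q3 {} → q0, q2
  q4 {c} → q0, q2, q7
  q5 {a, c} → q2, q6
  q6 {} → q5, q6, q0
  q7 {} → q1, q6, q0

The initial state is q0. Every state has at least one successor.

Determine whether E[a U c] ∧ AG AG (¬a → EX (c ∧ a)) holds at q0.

Satisfied

States satisfying a: {q0, q1, q2, q5}.
States satisfying c: {q2, q4, q5}.
States satisfying E[a U c]: {q0, q1, q2, q4, q5}.
States satisfying AG (¬a → EX (c ∧ a)): {q0, q1, q2, q3, q5, q6}.
States satisfying AG AG (¬a → EX (c ∧ a)): {q0, q1, q2, q3, q5, q6}.
States satisfying E[a U c] ∧ AG AG (¬a → EX (c ∧ a)): {q0, q1, q2, q5}.
q0 ∈ Sat(E[a U c] ∧ AG AG (¬a → EX (c ∧ a))).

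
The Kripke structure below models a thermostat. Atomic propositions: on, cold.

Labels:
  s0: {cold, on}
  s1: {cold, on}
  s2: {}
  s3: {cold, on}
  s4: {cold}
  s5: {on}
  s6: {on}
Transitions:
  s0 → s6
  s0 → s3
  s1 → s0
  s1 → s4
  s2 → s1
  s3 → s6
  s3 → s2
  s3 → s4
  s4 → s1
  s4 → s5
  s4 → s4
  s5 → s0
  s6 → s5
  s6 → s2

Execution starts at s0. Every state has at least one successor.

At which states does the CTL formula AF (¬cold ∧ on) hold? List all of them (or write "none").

{s5, s6}

States satisfying ¬cold ∧ on: {s5, s6}.
States satisfying AF (¬cold ∧ on): {s5, s6}.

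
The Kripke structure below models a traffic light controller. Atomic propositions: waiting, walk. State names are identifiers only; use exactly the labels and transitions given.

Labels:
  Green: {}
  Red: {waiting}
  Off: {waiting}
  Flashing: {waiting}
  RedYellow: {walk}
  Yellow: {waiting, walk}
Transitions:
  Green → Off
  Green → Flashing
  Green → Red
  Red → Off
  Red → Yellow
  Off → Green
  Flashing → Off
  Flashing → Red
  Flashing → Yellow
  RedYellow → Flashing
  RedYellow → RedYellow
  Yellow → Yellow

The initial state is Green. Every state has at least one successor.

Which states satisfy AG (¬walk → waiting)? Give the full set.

States satisfying ¬walk → waiting: {Red, Off, Flashing, RedYellow, Yellow}.
States satisfying AG (¬walk → waiting): {Yellow}.

{Yellow}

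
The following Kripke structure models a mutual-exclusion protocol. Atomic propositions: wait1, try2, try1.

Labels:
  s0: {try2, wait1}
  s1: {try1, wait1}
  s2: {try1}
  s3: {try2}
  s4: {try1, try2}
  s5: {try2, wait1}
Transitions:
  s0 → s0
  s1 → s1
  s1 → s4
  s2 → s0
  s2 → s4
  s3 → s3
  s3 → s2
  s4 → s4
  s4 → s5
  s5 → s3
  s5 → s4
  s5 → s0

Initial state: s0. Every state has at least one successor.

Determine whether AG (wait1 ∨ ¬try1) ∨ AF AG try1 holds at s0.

Holds

States satisfying wait1 ∨ ¬try1: {s0, s1, s3, s5}.
States satisfying AG (wait1 ∨ ¬try1): {s0}.
States satisfying AG try1: ∅.
States satisfying AF AG try1: ∅.
States satisfying AG (wait1 ∨ ¬try1) ∨ AF AG try1: {s0}.
s0 ∈ Sat(AG (wait1 ∨ ¬try1) ∨ AF AG try1).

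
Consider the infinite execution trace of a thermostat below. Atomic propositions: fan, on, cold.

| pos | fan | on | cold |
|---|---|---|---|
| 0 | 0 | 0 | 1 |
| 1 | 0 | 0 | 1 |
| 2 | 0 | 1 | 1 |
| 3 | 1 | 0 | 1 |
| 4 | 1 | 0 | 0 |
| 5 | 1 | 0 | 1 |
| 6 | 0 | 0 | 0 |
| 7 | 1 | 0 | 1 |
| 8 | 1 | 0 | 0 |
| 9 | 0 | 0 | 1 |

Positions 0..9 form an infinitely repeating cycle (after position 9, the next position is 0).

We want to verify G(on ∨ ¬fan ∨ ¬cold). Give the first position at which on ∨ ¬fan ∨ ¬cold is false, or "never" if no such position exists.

3

Check on ∨ ¬fan ∨ ¬cold at each position in order: 0 ✓, 1 ✓, 2 ✓.
At position 3 the labels are {cold, fan}, so on ∨ ¬fan ∨ ¬cold is false there. This is the first violation.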